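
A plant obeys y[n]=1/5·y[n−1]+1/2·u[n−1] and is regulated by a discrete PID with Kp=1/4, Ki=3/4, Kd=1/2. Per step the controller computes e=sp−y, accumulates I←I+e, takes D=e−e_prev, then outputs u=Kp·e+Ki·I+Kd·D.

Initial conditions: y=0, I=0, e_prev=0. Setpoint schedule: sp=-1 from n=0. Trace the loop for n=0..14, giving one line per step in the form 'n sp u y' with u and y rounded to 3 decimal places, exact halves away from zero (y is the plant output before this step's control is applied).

0 -1 -1.500 0.000
1 -1 -0.625 -0.750
2 -1 -1.619 -0.463
3 -1 -1.219 -0.902
4 -1 -1.680 -0.790
5 -1 -1.470 -0.998
6 -1 -1.671 -0.934
7 -1 -1.556 -1.022
8 -1 -1.643 -0.983
9 -1 -1.583 -1.018
10 -1 -1.622 -0.995
11 -1 -1.592 -1.010
12 -1 -1.610 -0.998
13 -1 -1.595 -1.004
14 -1 -1.604 -0.999

(exact arithmetic carried between steps; '≈' marks a value shown rounded to 6 d.p. or computed from one; I and e_prev carry over from the previous line; the table rounds u and y to 3 d.p., halves away from zero)
n=0: y=0, sp=-1, e=sp−y=-1; I=-1, D=e−e_prev=-1; u=1/4·(-1)+3/4·(-1)+1/2·(-1)=-1.5; next y=1/5·0+1/2·(-1.5)=-0.75
n=1: y=-0.75, sp=-1, e=sp−y=-0.25; I=-1.25, D=e−e_prev=0.75; u=1/4·(-0.25)+3/4·(-1.25)+1/2·0.75=-0.625; next y=1/5·(-0.75)+1/2·(-0.625)=-0.4625
n=2: y=-0.4625, sp=-1, e=sp−y=-0.5375; I=-1.7875, D=e−e_prev=-0.2875; u=1/4·(-0.5375)+3/4·(-1.7875)+1/2·(-0.2875)=-1.61875; next y=1/5·(-0.4625)+1/2·(-1.61875)=-0.901875
n=3: y=-0.901875, sp=-1, e=sp−y=-0.098125; I=-1.885625, D=e−e_prev=0.439375; u=1/4·(-0.098125)+3/4·(-1.885625)+1/2·0.439375≈-1.219063; next y=1/5·(-0.901875)+1/2·(-1.219063)≈-0.789906
n=4: y≈-0.789906, sp=-1, e=sp−y≈-0.210094; I≈-2.095719, D=e−e_prev≈-0.111969; u=1/4·(-0.210094)+3/4·(-2.095719)+1/2·(-0.111969)≈-1.680297; next y=1/5·(-0.789906)+1/2·(-1.680297)≈-0.998130
n=5: y≈-0.998130, sp=-1, e=sp−y≈-0.001870; I≈-2.097589, D=e−e_prev≈0.208223; u=1/4·(-0.001870)+3/4·(-2.097589)+1/2·0.208223≈-1.469548; next y=1/5·(-0.998130)+1/2·(-1.469548)≈-0.934400
n=6: y≈-0.934400, sp=-1, e=sp−y≈-0.065600; I≈-2.163189, D=e−e_prev≈-0.063730; u=1/4·(-0.065600)+3/4·(-2.163189)+1/2·(-0.063730)≈-1.670657; next y=1/5·(-0.934400)+1/2·(-1.670657)≈-1.022208
n=7: y≈-1.022208, sp=-1, e=sp−y≈0.022208; I≈-2.140981, D=e−e_prev≈0.087809; u=1/4·0.022208+3/4·(-2.140981)+1/2·0.087809≈-1.556279; next y=1/5·(-1.022208)+1/2·(-1.556279)≈-0.982581
n=8: y≈-0.982581, sp=-1, e=sp−y≈-0.017419; I≈-2.158400, D=e−e_prev≈-0.039627; u=1/4·(-0.017419)+3/4·(-2.158400)+1/2·(-0.039627)≈-1.642968; next y=1/5·(-0.982581)+1/2·(-1.642968)≈-1.018000
n=9: y≈-1.018000, sp=-1, e=sp−y≈0.018000; I≈-2.140399, D=e−e_prev≈0.035419; u=1/4·0.018000+3/4·(-2.140399)+1/2·0.035419≈-1.583090; next y=1/5·(-1.018000)+1/2·(-1.583090)≈-0.995145
n=10: y≈-0.995145, sp=-1, e=sp−y≈-0.004855; I≈-2.145254, D=e−e_prev≈-0.022855; u=1/4·(-0.004855)+3/4·(-2.145254)+1/2·(-0.022855)≈-1.621582; next y=1/5·(-0.995145)+1/2·(-1.621582)≈-1.009820
n=11: y≈-1.009820, sp=-1, e=sp−y≈0.009820; I≈-2.135434, D=e−e_prev≈0.014675; u=1/4·0.009820+3/4·(-2.135434)+1/2·0.014675≈-1.591783; next y=1/5·(-1.009820)+1/2·(-1.591783)≈-0.997856
n=12: y≈-0.997856, sp=-1, e=sp−y≈-0.002144; I≈-2.137579, D=e−e_prev≈-0.011964; u=1/4·(-0.002144)+3/4·(-2.137579)+1/2·(-0.011964)≈-1.609702; next y=1/5·(-0.997856)+1/2·(-1.609702)≈-1.004422
n=13: y≈-1.004422, sp=-1, e=sp−y≈0.004422; I≈-2.133156, D=e−e_prev≈0.006567; u=1/4·0.004422+3/4·(-2.133156)+1/2·0.006567≈-1.595478; next y=1/5·(-1.004422)+1/2·(-1.595478)≈-0.998624
n=14: y≈-0.998624, sp=-1, e=sp−y≈-0.001376; I≈-2.134533, D=e−e_prev≈-0.005799; u=1/4·(-0.001376)+3/4·(-2.134533)+1/2·(-0.005799)≈-1.604143; next y=1/5·(-0.998624)+1/2·(-1.604143)≈-1.001796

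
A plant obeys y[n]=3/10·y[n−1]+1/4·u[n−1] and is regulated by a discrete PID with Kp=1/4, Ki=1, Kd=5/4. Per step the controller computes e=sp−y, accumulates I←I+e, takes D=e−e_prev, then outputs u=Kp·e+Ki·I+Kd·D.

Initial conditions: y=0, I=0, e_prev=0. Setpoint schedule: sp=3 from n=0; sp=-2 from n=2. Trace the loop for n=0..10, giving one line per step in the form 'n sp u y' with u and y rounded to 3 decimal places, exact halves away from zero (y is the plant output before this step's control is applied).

0 3 7.500 0.000
1 3 2.063 1.875
2 -2 -4.977 1.078
3 -2 2.196 -0.921
4 -2 -4.365 0.273
5 -2 -1.940 -1.010
6 -2 -5.088 -0.788
7 -2 -4.222 -1.508
8 -2 -5.615 -1.508
9 -2 -5.236 -1.856
10 -2 -5.791 -1.866

(exact arithmetic carried between steps; '≈' marks a value shown rounded to 6 d.p. or computed from one; I and e_prev carry over from the previous line; the table rounds u and y to 3 d.p., halves away from zero)
n=0: y=0, sp=3, e=sp−y=3; I=3, D=e−e_prev=3; u=1/4·3+1·3+5/4·3=7.5; next y=3/10·0+1/4·7.5=1.875
n=1: y=1.875, sp=3, e=sp−y=1.125; I=4.125, D=e−e_prev=-1.875; u=1/4·1.125+1·4.125+5/4·(-1.875)=2.0625; next y=3/10·1.875+1/4·2.0625=1.078125
n=2: y=1.078125, sp=-2, e=sp−y=-3.078125; I=1.046875, D=e−e_prev=-4.203125; u=1/4·(-3.078125)+1·1.046875+5/4·(-4.203125)≈-4.976563; next y=3/10·1.078125+1/4·(-4.976563)≈-0.920703
n=3: y≈-0.920703, sp=-2, e=sp−y≈-1.079297; I≈-0.032422, D=e−e_prev≈1.998828; u=1/4·(-1.079297)+1·(-0.032422)+5/4·1.998828≈2.196289; next y=3/10·(-0.920703)+1/4·2.196289≈0.272861
n=4: y≈0.272861, sp=-2, e=sp−y≈-2.272861; I≈-2.305283, D=e−e_prev≈-1.193564; u=1/4·(-2.272861)+1·(-2.305283)+5/4·(-1.193564)≈-4.365454; next y=3/10·0.272861+1/4·(-4.365454)≈-1.009505
n=5: y≈-1.009505, sp=-2, e=sp−y≈-0.990495; I≈-3.295778, D=e−e_prev≈1.282366; u=1/4·(-0.990495)+1·(-3.295778)+5/4·1.282366≈-1.940444; next y=3/10·(-1.009505)+1/4·(-1.940444)≈-0.787962
n=6: y≈-0.787962, sp=-2, e=sp−y≈-1.212038; I≈-4.507816, D=e−e_prev≈-0.221543; u=1/4·(-1.212038)+1·(-4.507816)+5/4·(-0.221543)≈-5.087753; next y=3/10·(-0.787962)+1/4·(-5.087753)≈-1.508327
n=7: y≈-1.508327, sp=-2, e=sp−y≈-0.491673; I≈-4.999489, D=e−e_prev≈0.720365; u=1/4·(-0.491673)+1·(-4.999489)+5/4·0.720365≈-4.221951; next y=3/10·(-1.508327)+1/4·(-4.221951)≈-1.507986
n=8: y≈-1.507986, sp=-2, e=sp−y≈-0.492014; I≈-5.491503, D=e−e_prev≈-0.000341; u=1/4·(-0.492014)+1·(-5.491503)+5/4·(-0.000341)≈-5.614933; next y=3/10·(-1.507986)+1/4·(-5.614933)≈-1.856129
n=9: y≈-1.856129, sp=-2, e=sp−y≈-0.143871; I≈-5.635374, D=e−e_prev≈0.348143; u=1/4·(-0.143871)+1·(-5.635374)+5/4·0.348143≈-5.236163; next y=3/10·(-1.856129)+1/4·(-5.236163)≈-1.865879
n=10: y≈-1.865879, sp=-2, e=sp−y≈-0.134121; I≈-5.769494, D=e−e_prev≈0.009750; u=1/4·(-0.134121)+1·(-5.769494)+5/4·0.009750≈-5.790837; next y=3/10·(-1.865879)+1/4·(-5.790837)≈-2.007473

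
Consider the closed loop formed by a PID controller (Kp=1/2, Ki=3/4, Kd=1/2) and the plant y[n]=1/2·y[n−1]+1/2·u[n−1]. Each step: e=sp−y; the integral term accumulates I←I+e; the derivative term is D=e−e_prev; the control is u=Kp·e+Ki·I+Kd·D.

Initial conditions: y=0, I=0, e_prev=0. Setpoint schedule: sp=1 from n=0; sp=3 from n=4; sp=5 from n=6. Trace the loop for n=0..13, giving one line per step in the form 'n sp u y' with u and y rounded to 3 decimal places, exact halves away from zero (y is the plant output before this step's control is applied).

(exact arithmetic carried between steps; '≈' marks a value shown rounded to 6 d.p. or computed from one; I and e_prev carry over from the previous line; the table rounds u and y to 3 d.p., halves away from zero)
n=0: y=0, sp=1, e=sp−y=1; I=1, D=e−e_prev=1; u=1/2·1+3/4·1+1/2·1=1.75; next y=1/2·0+1/2·1.75=0.875
n=1: y=0.875, sp=1, e=sp−y=0.125; I=1.125, D=e−e_prev=-0.875; u=1/2·0.125+3/4·1.125+1/2·(-0.875)=0.46875; next y=1/2·0.875+1/2·0.46875=0.671875
n=2: y=0.671875, sp=1, e=sp−y=0.328125; I=1.453125, D=e−e_prev=0.203125; u=1/2·0.328125+3/4·1.453125+1/2·0.203125≈1.355469; next y=1/2·0.671875+1/2·1.355469≈1.013672
n=3: y≈1.013672, sp=1, e=sp−y≈-0.013672; I≈1.439453, D=e−e_prev≈-0.341797; u=1/2·(-0.013672)+3/4·1.439453+1/2·(-0.341797)≈0.901855; next y=1/2·1.013672+1/2·0.901855≈0.957764
n=4: y≈0.957764, sp=3, e=sp−y≈2.042236; I≈3.481689, D=e−e_prev≈2.055908; u=1/2·2.042236+3/4·3.481689+1/2·2.055908≈4.660339; next y=1/2·0.957764+1/2·4.660339≈2.809052
n=5: y≈2.809052, sp=3, e=sp−y≈0.190948; I≈3.672638, D=e−e_prev≈-1.851288; u=1/2·0.190948+3/4·3.672638+1/2·(-1.851288)≈1.924309; next y=1/2·2.809052+1/2·1.924309≈2.366680
n=6: y≈2.366680, sp=5, e=sp−y≈2.633320; I≈6.305958, D=e−e_prev≈2.442371; u=1/2·2.633320+3/4·6.305958+1/2·2.442371≈7.267314; next y=1/2·2.366680+1/2·7.267314≈4.816997
n=7: y≈4.816997, sp=5, e=sp−y≈0.183003; I≈6.488961, D=e−e_prev≈-2.450317; u=1/2·0.183003+3/4·6.488961+1/2·(-2.450317)≈3.733064; next y=1/2·4.816997+1/2·3.733064≈4.275030
n=8: y≈4.275030, sp=5, e=sp−y≈0.724970; I≈7.213930, D=e−e_prev≈0.541967; u=1/2·0.724970+3/4·7.213930+1/2·0.541967≈6.043916; next y=1/2·4.275030+1/2·6.043916≈5.159473
n=9: y≈5.159473, sp=5, e=sp−y≈-0.159473; I≈7.054457, D=e−e_prev≈-0.884443; u=1/2·(-0.159473)+3/4·7.054457+1/2·(-0.884443)≈4.768885; next y=1/2·5.159473+1/2·4.768885≈4.964179
n=10: y≈4.964179, sp=5, e=sp−y≈0.035821; I≈7.090278, D=e−e_prev≈0.195294; u=1/2·0.035821+3/4·7.090278+1/2·0.195294≈5.433266; next y=1/2·4.964179+1/2·5.433266≈5.198723
n=11: y≈5.198723, sp=5, e=sp−y≈-0.198723; I≈6.891556, D=e−e_prev≈-0.234544; u=1/2·(-0.198723)+3/4·6.891556+1/2·(-0.234544)≈4.952034; next y=1/2·5.198723+1/2·4.952034≈5.075378
n=12: y≈5.075378, sp=5, e=sp−y≈-0.075378; I≈6.816177, D=e−e_prev≈0.123345; u=1/2·(-0.075378)+3/4·6.816177+1/2·0.123345≈5.136116; next y=1/2·5.075378+1/2·5.136116≈5.105747
n=13: y≈5.105747, sp=5, e=sp−y≈-0.105747; I≈6.710430, D=e−e_prev≈-0.030369; u=1/2·(-0.105747)+3/4·6.710430+1/2·(-0.030369)≈4.964765; next y=1/2·5.105747+1/2·4.964765≈5.035256

0 1 1.750 0.000
1 1 0.469 0.875
2 1 1.355 0.672
3 1 0.902 1.014
4 3 4.660 0.958
5 3 1.924 2.809
6 5 7.267 2.367
7 5 3.733 4.817
8 5 6.044 4.275
9 5 4.769 5.159
10 5 5.433 4.964
11 5 4.952 5.199
12 5 5.136 5.075
13 5 4.965 5.106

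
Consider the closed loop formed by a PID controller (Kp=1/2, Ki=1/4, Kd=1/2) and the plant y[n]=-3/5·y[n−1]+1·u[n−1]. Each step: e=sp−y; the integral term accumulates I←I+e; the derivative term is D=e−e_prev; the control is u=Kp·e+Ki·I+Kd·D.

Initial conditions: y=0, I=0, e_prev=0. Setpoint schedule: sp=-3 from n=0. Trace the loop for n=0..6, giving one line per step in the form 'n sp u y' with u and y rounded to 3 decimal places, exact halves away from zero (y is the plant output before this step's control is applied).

0 -3 -3.750 0.000
1 -3 1.688 -3.750
2 -3 -9.609 3.938
3 -3 12.387 -11.972
4 -3 -32.752 19.570
5 -3 57.456 -44.494
6 -3 -125.011 84.153

(exact arithmetic carried between steps; '≈' marks a value shown rounded to 6 d.p. or computed from one; I and e_prev carry over from the previous line; the table rounds u and y to 3 d.p., halves away from zero)
n=0: y=0, sp=-3, e=sp−y=-3; I=-3, D=e−e_prev=-3; u=1/2·(-3)+1/4·(-3)+1/2·(-3)=-3.75; next y=-3/5·0+1·(-3.75)=-3.75
n=1: y=-3.75, sp=-3, e=sp−y=0.75; I=-2.25, D=e−e_prev=3.75; u=1/2·0.75+1/4·(-2.25)+1/2·3.75=1.6875; next y=-3/5·(-3.75)+1·1.6875=3.9375
n=2: y=3.9375, sp=-3, e=sp−y=-6.9375; I=-9.1875, D=e−e_prev=-7.6875; u=1/2·(-6.9375)+1/4·(-9.1875)+1/2·(-7.6875)=-9.609375; next y=-3/5·3.9375+1·(-9.609375)=-11.971875
n=3: y=-11.971875, sp=-3, e=sp−y=8.971875; I=-0.215625, D=e−e_prev=15.909375; u=1/2·8.971875+1/4·(-0.215625)+1/2·15.909375≈12.386719; next y=-3/5·(-11.971875)+1·12.386719≈19.569844
n=4: y≈19.569844, sp=-3, e=sp−y≈-22.569844; I≈-22.785469, D=e−e_prev≈-31.541719; u=1/2·(-22.569844)+1/4·(-22.785469)+1/2·(-31.541719)≈-32.752148; next y=-3/5·19.569844+1·(-32.752148)≈-44.494055
n=5: y≈-44.494055, sp=-3, e=sp−y≈41.494055; I≈18.708586, D=e−e_prev≈64.063898; u=1/2·41.494055+1/4·18.708586+1/2·64.063898≈57.456123; next y=-3/5·(-44.494055)+1·57.456123≈84.152556
n=6: y≈84.152556, sp=-3, e=sp−y≈-87.152556; I≈-68.443970, D=e−e_prev≈-128.646611; u=1/2·(-87.152556)+1/4·(-68.443970)+1/2·(-128.646611)≈-125.010576; next y=-3/5·84.152556+1·(-125.010576)≈-175.502109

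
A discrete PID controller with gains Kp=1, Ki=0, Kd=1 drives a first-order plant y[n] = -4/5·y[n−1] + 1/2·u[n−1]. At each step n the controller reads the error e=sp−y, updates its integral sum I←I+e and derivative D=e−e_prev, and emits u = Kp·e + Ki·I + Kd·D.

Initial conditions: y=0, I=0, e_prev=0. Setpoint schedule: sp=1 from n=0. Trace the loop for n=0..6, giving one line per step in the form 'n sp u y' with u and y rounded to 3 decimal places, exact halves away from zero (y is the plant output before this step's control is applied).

(exact arithmetic carried between steps; '≈' marks a value shown rounded to 6 d.p. or computed from one; I and e_prev carry over from the previous line; the table rounds u and y to 3 d.p., halves away from zero)
n=0: y=0, sp=1, e=sp−y=1; I=1, D=e−e_prev=1; u=1·1+0·1+1·1=2; next y=-4/5·0+1/2·2=1
n=1: y=1, sp=1, e=sp−y=0; I=1, D=e−e_prev=-1; u=1·0+0·1+1·(-1)=-1; next y=-4/5·1+1/2·(-1)=-1.3
n=2: y=-1.3, sp=1, e=sp−y=2.3; I=3.3, D=e−e_prev=2.3; u=1·2.3+0·3.3+1·2.3=4.6; next y=-4/5·(-1.3)+1/2·4.6=3.34
n=3: y=3.34, sp=1, e=sp−y=-2.34; I=0.96, D=e−e_prev=-4.64; u=1·(-2.34)+0·0.96+1·(-4.64)=-6.98; next y=-4/5·3.34+1/2·(-6.98)=-6.162
n=4: y=-6.162, sp=1, e=sp−y=7.162; I=8.122, D=e−e_prev=9.502; u=1·7.162+0·8.122+1·9.502=16.664; next y=-4/5·(-6.162)+1/2·16.664=13.2616
n=5: y=13.2616, sp=1, e=sp−y=-12.2616; I=-4.1396, D=e−e_prev=-19.4236; u=1·(-12.2616)+0·(-4.1396)+1·(-19.4236)=-31.6852; next y=-4/5·13.2616+1/2·(-31.6852)=-26.45188
n=6: y=-26.45188, sp=1, e=sp−y=27.45188; I=23.31228, D=e−e_prev=39.71348; u=1·27.45188+0·23.31228+1·39.71348=67.16536; next y=-4/5·(-26.45188)+1/2·67.16536=54.744184

0 1 2.000 0.000
1 1 -1.000 1.000
2 1 4.600 -1.300
3 1 -6.980 3.340
4 1 16.664 -6.162
5 1 -31.685 13.262
6 1 67.165 -26.452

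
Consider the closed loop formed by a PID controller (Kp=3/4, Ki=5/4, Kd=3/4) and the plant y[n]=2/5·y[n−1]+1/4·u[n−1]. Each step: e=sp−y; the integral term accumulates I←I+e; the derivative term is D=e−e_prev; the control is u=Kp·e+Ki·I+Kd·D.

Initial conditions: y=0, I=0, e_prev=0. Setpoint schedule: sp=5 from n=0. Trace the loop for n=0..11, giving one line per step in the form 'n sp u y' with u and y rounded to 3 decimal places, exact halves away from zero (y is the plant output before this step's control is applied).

(exact arithmetic carried between steps; '≈' marks a value shown rounded to 6 d.p. or computed from one; I and e_prev carry over from the previous line; the table rounds u and y to 3 d.p., halves away from zero)
n=0: y=0, sp=5, e=sp−y=5; I=5, D=e−e_prev=5; u=3/4·5+5/4·5+3/4·5=13.75; next y=2/5·0+1/4·13.75=3.4375
n=1: y=3.4375, sp=5, e=sp−y=1.5625; I=6.5625, D=e−e_prev=-3.4375; u=3/4·1.5625+5/4·6.5625+3/4·(-3.4375)=6.796875; next y=2/5·3.4375+1/4·6.796875≈3.074219
n=2: y≈3.074219, sp=5, e=sp−y≈1.925781; I≈8.488281, D=e−e_prev≈0.363281; u=3/4·1.925781+5/4·8.488281+3/4·0.363281≈12.327148; next y=2/5·3.074219+1/4·12.327148≈4.311475
n=3: y≈4.311475, sp=5, e=sp−y≈0.688525; I≈9.176807, D=e−e_prev≈-1.237256; u=3/4·0.688525+5/4·9.176807+3/4·(-1.237256)≈11.059460; next y=2/5·4.311475+1/4·11.059460≈4.489455
n=4: y≈4.489455, sp=5, e=sp−y≈0.510545; I≈9.687352, D=e−e_prev≈-0.177980; u=3/4·0.510545+5/4·9.687352+3/4·(-0.177980)≈12.358613; next y=2/5·4.489455+1/4·12.358613≈4.885435
n=5: y≈4.885435, sp=5, e=sp−y≈0.114565; I≈9.801916, D=e−e_prev≈-0.395980; u=3/4·0.114565+5/4·9.801916+3/4·(-0.395980)≈12.041334; next y=2/5·4.885435+1/4·12.041334≈4.964508
n=6: y≈4.964508, sp=5, e=sp−y≈0.035492; I≈9.837409, D=e−e_prev≈-0.079072; u=3/4·0.035492+5/4·9.837409+3/4·(-0.079072)≈12.264076; next y=2/5·4.964508+1/4·12.264076≈5.051822
n=7: y≈5.051822, sp=5, e=sp−y≈-0.051822; I≈9.785587, D=e−e_prev≈-0.087315; u=3/4·(-0.051822)+5/4·9.785587+3/4·(-0.087315)≈12.127631; next y=2/5·5.051822+1/4·12.127631≈5.052637
n=8: y≈5.052637, sp=5, e=sp−y≈-0.052637; I≈9.732950, D=e−e_prev≈-0.000815; u=3/4·(-0.052637)+5/4·9.732950+3/4·(-0.000815)≈12.126099; next y=2/5·5.052637+1/4·12.126099≈5.052579
n=9: y≈5.052579, sp=5, e=sp−y≈-0.052579; I≈9.680371, D=e−e_prev≈0.000057; u=3/4·(-0.052579)+5/4·9.680371+3/4·0.000057≈12.061072; next y=2/5·5.052579+1/4·12.061072≈5.036300
n=10: y≈5.036300, sp=5, e=sp−y≈-0.036300; I≈9.644071, D=e−e_prev≈0.016280; u=3/4·(-0.036300)+5/4·9.644071+3/4·0.016280≈12.040074; next y=2/5·5.036300+1/4·12.040074≈5.024538
n=11: y≈5.024538, sp=5, e=sp−y≈-0.024538; I≈9.619533, D=e−e_prev≈0.011761; u=3/4·(-0.024538)+5/4·9.619533+3/4·0.011761≈12.014833; next y=2/5·5.024538+1/4·12.014833≈5.013524

0 5 13.750 0.000
1 5 6.797 3.438
2 5 12.327 3.074
3 5 11.059 4.311
4 5 12.359 4.489
5 5 12.041 4.885
6 5 12.264 4.965
7 5 12.128 5.052
8 5 12.126 5.053
9 5 12.061 5.053
10 5 12.040 5.036
11 5 12.015 5.025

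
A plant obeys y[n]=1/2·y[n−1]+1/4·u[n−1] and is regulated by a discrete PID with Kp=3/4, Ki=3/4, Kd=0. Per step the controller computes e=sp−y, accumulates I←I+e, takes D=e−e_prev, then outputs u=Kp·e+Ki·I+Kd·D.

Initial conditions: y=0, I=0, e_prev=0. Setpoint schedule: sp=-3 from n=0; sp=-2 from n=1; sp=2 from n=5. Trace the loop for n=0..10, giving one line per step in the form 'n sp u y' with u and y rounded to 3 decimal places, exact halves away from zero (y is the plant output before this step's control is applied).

(exact arithmetic carried between steps; '≈' marks a value shown rounded to 6 d.p. or computed from one; I and e_prev carry over from the previous line; the table rounds u and y to 3 d.p., halves away from zero)
n=0: y=0, sp=-3, e=sp−y=-3; I=-3, D=e−e_prev=-3; u=3/4·(-3)+3/4·(-3)+0·(-3)=-4.5; next y=1/2·0+1/4·(-4.5)=-1.125
n=1: y=-1.125, sp=-2, e=sp−y=-0.875; I=-3.875, D=e−e_prev=2.125; u=3/4·(-0.875)+3/4·(-3.875)+0·2.125=-3.5625; next y=1/2·(-1.125)+1/4·(-3.5625)=-1.453125
n=2: y=-1.453125, sp=-2, e=sp−y=-0.546875; I=-4.421875, D=e−e_prev=0.328125; u=3/4·(-0.546875)+3/4·(-4.421875)+0·0.328125≈-3.726563; next y=1/2·(-1.453125)+1/4·(-3.726563)≈-1.658203
n=3: y≈-1.658203, sp=-2, e=sp−y≈-0.341797; I≈-4.763672, D=e−e_prev≈0.205078; u=3/4·(-0.341797)+3/4·(-4.763672)+0·0.205078≈-3.829102; next y=1/2·(-1.658203)+1/4·(-3.829102)≈-1.786377
n=4: y≈-1.786377, sp=-2, e=sp−y≈-0.213623; I≈-4.977295, D=e−e_prev≈0.128174; u=3/4·(-0.213623)+3/4·(-4.977295)+0·0.128174≈-3.893188; next y=1/2·(-1.786377)+1/4·(-3.893188)≈-1.866486
n=5: y≈-1.866486, sp=2, e=sp−y≈3.866486; I≈-1.110809, D=e−e_prev≈4.080109; u=3/4·3.866486+3/4·(-1.110809)+0·4.080109≈2.066757; next y=1/2·(-1.866486)+1/4·2.066757≈-0.416553
n=6: y≈-0.416553, sp=2, e=sp−y≈2.416553; I≈1.305744, D=e−e_prev≈-1.449932; u=3/4·2.416553+3/4·1.305744+0·(-1.449932)≈2.791723; next y=1/2·(-0.416553)+1/4·2.791723≈0.489654
n=7: y≈0.489654, sp=2, e=sp−y≈1.510346; I≈2.816090, D=e−e_prev≈-0.906208; u=3/4·1.510346+3/4·2.816090+0·(-0.906208)≈3.244827; next y=1/2·0.489654+1/4·3.244827≈1.056034
n=8: y≈1.056034, sp=2, e=sp−y≈0.943966; I≈3.760056, D=e−e_prev≈-0.566380; u=3/4·0.943966+3/4·3.760056+0·(-0.566380)≈3.528017; next y=1/2·1.056034+1/4·3.528017≈1.410021
n=9: y≈1.410021, sp=2, e=sp−y≈0.589979; I≈4.350035, D=e−e_prev≈-0.353987; u=3/4·0.589979+3/4·4.350035+0·(-0.353987)≈3.705011; next y=1/2·1.410021+1/4·3.705011≈1.631263
n=10: y≈1.631263, sp=2, e=sp−y≈0.368737; I≈4.718772, D=e−e_prev≈-0.221242; u=3/4·0.368737+3/4·4.718772+0·(-0.221242)≈3.815632; next y=1/2·1.631263+1/4·3.815632≈1.769539

0 -3 -4.500 0.000
1 -2 -3.563 -1.125
2 -2 -3.727 -1.453
3 -2 -3.829 -1.658
4 -2 -3.893 -1.786
5 2 2.067 -1.866
6 2 2.792 -0.417
7 2 3.245 0.490
8 2 3.528 1.056
9 2 3.705 1.410
10 2 3.816 1.631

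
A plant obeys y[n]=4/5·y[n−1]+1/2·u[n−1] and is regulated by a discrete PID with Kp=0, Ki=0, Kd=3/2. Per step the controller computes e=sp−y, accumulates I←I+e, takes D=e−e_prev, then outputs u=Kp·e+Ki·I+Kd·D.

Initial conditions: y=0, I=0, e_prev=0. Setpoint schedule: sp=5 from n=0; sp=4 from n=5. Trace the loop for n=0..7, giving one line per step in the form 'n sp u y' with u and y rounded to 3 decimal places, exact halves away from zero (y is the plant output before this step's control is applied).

0 5 7.500 0.000
1 5 -5.625 3.750
2 5 5.344 0.188
3 5 -3.952 2.822
4 5 3.810 0.282
5 4 -4.273 2.130
6 4 3.844 -0.432
7 4 -3.013 1.576

(exact arithmetic carried between steps; '≈' marks a value shown rounded to 6 d.p. or computed from one; I and e_prev carry over from the previous line; the table rounds u and y to 3 d.p., halves away from zero)
n=0: y=0, sp=5, e=sp−y=5; I=5, D=e−e_prev=5; u=0·5+0·5+3/2·5=7.5; next y=4/5·0+1/2·7.5=3.75
n=1: y=3.75, sp=5, e=sp−y=1.25; I=6.25, D=e−e_prev=-3.75; u=0·1.25+0·6.25+3/2·(-3.75)=-5.625; next y=4/5·3.75+1/2·(-5.625)=0.1875
n=2: y=0.1875, sp=5, e=sp−y=4.8125; I=11.0625, D=e−e_prev=3.5625; u=0·4.8125+0·11.0625+3/2·3.5625=5.34375; next y=4/5·0.1875+1/2·5.34375=2.821875
n=3: y=2.821875, sp=5, e=sp−y=2.178125; I=13.240625, D=e−e_prev=-2.634375; u=0·2.178125+0·13.240625+3/2·(-2.634375)≈-3.951563; next y=4/5·2.821875+1/2·(-3.951563)≈0.281719
n=4: y≈0.281719, sp=5, e=sp−y≈4.718281; I≈17.958906, D=e−e_prev≈2.540156; u=0·4.718281+0·17.958906+3/2·2.540156≈3.810234; next y=4/5·0.281719+1/2·3.810234≈2.130492
n=5: y≈2.130492, sp=4, e=sp−y≈1.869508; I≈19.828414, D=e−e_prev≈-2.848773; u=0·1.869508+0·19.828414+3/2·(-2.848773)≈-4.273160; next y=4/5·2.130492+1/2·(-4.273160)≈-0.432186
n=6: y≈-0.432186, sp=4, e=sp−y≈4.432186; I≈24.260600, D=e−e_prev≈2.562679; u=0·4.432186+0·24.260600+3/2·2.562679≈3.844018; next y=4/5·(-0.432186)+1/2·3.844018≈1.576260
n=7: y≈1.576260, sp=4, e=sp−y≈2.423740; I≈26.684341, D=e−e_prev≈-2.008446; u=0·2.423740+0·26.684341+3/2·(-2.008446)≈-3.012669; next y=4/5·1.576260+1/2·(-3.012669)≈-0.245327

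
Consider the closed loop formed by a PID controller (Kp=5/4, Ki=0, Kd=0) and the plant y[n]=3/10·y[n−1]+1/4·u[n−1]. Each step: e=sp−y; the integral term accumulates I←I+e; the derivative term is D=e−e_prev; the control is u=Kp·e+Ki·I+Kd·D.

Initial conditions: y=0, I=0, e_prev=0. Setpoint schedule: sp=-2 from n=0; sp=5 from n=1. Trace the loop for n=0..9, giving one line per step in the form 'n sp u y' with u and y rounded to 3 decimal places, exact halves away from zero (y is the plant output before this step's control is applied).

0 -2 -2.500 0.000
1 5 7.031 -0.625
2 5 4.287 1.570
3 5 4.321 1.543
4 5 4.321 1.543
5 5 4.321 1.543
6 5 4.321 1.543
7 5 4.321 1.543
8 5 4.321 1.543
9 5 4.321 1.543

(exact arithmetic carried between steps; '≈' marks a value shown rounded to 6 d.p. or computed from one; I and e_prev carry over from the previous line; the table rounds u and y to 3 d.p., halves away from zero)
n=0: y=0, sp=-2, e=sp−y=-2; I=-2, D=e−e_prev=-2; u=5/4·(-2)+0·(-2)+0·(-2)=-2.5; next y=3/10·0+1/4·(-2.5)=-0.625
n=1: y=-0.625, sp=5, e=sp−y=5.625; I=3.625, D=e−e_prev=7.625; u=5/4·5.625+0·3.625+0·7.625=7.03125; next y=3/10·(-0.625)+1/4·7.03125≈1.570313
n=2: y≈1.570313, sp=5, e=sp−y≈3.429688; I≈7.054688, D=e−e_prev≈-2.195313; u=5/4·3.429688+0·7.054688+0·(-2.195313)≈4.287109; next y=3/10·1.570313+1/4·4.287109≈1.542871
n=3: y≈1.542871, sp=5, e=sp−y≈3.457129; I≈10.511816, D=e−e_prev≈0.027441; u=5/4·3.457129+0·10.511816+0·0.027441≈4.321411; next y=3/10·1.542871+1/4·4.321411≈1.543214
n=4: y≈1.543214, sp=5, e=sp−y≈3.456786; I≈13.968602, D=e−e_prev≈-0.000343; u=5/4·3.456786+0·13.968602+0·(-0.000343)≈4.320982; next y=3/10·1.543214+1/4·4.320982≈1.543210
n=5: y≈1.543210, sp=5, e=sp−y≈3.456790; I≈17.425392, D=e−e_prev≈0.000004; u=5/4·3.456790+0·17.425392+0·0.000004≈4.320988; next y=3/10·1.543210+1/4·4.320988≈1.543210
n=6: y≈1.543210, sp=5, e=sp−y≈3.456790; I≈20.882183, D=e−e_prev≈0.000000; u=5/4·3.456790+0·20.882183+0·0.000000≈4.320988; next y=3/10·1.543210+1/4·4.320988≈1.543210
n=7: y≈1.543210, sp=5, e=sp−y≈3.456790; I≈24.338973, D=e−e_prev≈0.000000; u=5/4·3.456790+0·24.338973+0·0.000000≈4.320988; next y=3/10·1.543210+1/4·4.320988≈1.543210
n=8: y≈1.543210, sp=5, e=sp−y≈3.456790; I≈27.795763, D=e−e_prev≈0.000000; u=5/4·3.456790+0·27.795763+0·0.000000≈4.320988; next y=3/10·1.543210+1/4·4.320988≈1.543210
n=9: y≈1.543210, sp=5, e=sp−y≈3.456790; I≈31.252553, D=e−e_prev≈0.000000; u=5/4·3.456790+0·31.252553+0·0.000000≈4.320988; next y=3/10·1.543210+1/4·4.320988≈1.543210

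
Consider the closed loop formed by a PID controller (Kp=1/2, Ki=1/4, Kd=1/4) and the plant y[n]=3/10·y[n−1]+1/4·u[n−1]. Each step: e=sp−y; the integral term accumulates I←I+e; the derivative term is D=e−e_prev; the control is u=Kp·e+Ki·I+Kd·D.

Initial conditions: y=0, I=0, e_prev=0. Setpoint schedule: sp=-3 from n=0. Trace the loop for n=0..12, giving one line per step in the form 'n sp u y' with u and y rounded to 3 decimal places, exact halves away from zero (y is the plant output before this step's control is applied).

0 -3 -3.000 0.000
1 -3 -2.250 -0.750
2 -3 -2.963 -0.788
3 -3 -3.336 -0.977
4 -3 -3.739 -1.127
5 -3 -4.099 -1.273
6 -3 -4.433 -1.406
7 -3 -4.741 -1.530
8 -3 -5.025 -1.644
9 -3 -5.288 -1.750
10 -3 -5.529 -1.847
11 -3 -5.752 -1.936
12 -3 -5.958 -2.019

(exact arithmetic carried between steps; '≈' marks a value shown rounded to 6 d.p. or computed from one; I and e_prev carry over from the previous line; the table rounds u and y to 3 d.p., halves away from zero)
n=0: y=0, sp=-3, e=sp−y=-3; I=-3, D=e−e_prev=-3; u=1/2·(-3)+1/4·(-3)+1/4·(-3)=-3; next y=3/10·0+1/4·(-3)=-0.75
n=1: y=-0.75, sp=-3, e=sp−y=-2.25; I=-5.25, D=e−e_prev=0.75; u=1/2·(-2.25)+1/4·(-5.25)+1/4·0.75=-2.25; next y=3/10·(-0.75)+1/4·(-2.25)=-0.7875
n=2: y=-0.7875, sp=-3, e=sp−y=-2.2125; I=-7.4625, D=e−e_prev=0.0375; u=1/2·(-2.2125)+1/4·(-7.4625)+1/4·0.0375=-2.9625; next y=3/10·(-0.7875)+1/4·(-2.9625)=-0.976875
n=3: y=-0.976875, sp=-3, e=sp−y=-2.023125; I=-9.485625, D=e−e_prev=0.189375; u=1/2·(-2.023125)+1/4·(-9.485625)+1/4·0.189375=-3.335625; next y=3/10·(-0.976875)+1/4·(-3.335625)≈-1.126969
n=4: y≈-1.126969, sp=-3, e=sp−y≈-1.873031; I≈-11.358656, D=e−e_prev≈0.150094; u=1/2·(-1.873031)+1/4·(-11.358656)+1/4·0.150094≈-3.738656; next y=3/10·(-1.126969)+1/4·(-3.738656)≈-1.272755
n=5: y≈-1.272755, sp=-3, e=sp−y≈-1.727245; I≈-13.085902, D=e−e_prev≈0.145786; u=1/2·(-1.727245)+1/4·(-13.085902)+1/4·0.145786≈-4.098652; next y=3/10·(-1.272755)+1/4·(-4.098652)≈-1.406489
n=6: y≈-1.406489, sp=-3, e=sp−y≈-1.593511; I≈-14.679412, D=e−e_prev≈0.133735; u=1/2·(-1.593511)+1/4·(-14.679412)+1/4·0.133735≈-4.433175; next y=3/10·(-1.406489)+1/4·(-4.433175)≈-1.530240
n=7: y≈-1.530240, sp=-3, e=sp−y≈-1.469760; I≈-16.149172, D=e−e_prev≈0.123751; u=1/2·(-1.469760)+1/4·(-16.149172)+1/4·0.123751≈-4.741235; next y=3/10·(-1.530240)+1/4·(-4.741235)≈-1.644381
n=8: y≈-1.644381, sp=-3, e=sp−y≈-1.355619; I≈-17.504791, D=e−e_prev≈0.114140; u=1/2·(-1.355619)+1/4·(-17.504791)+1/4·0.114140≈-5.025472; next y=3/10·(-1.644381)+1/4·(-5.025472)≈-1.749682
n=9: y≈-1.749682, sp=-3, e=sp−y≈-1.250318; I≈-18.755109, D=e−e_prev≈0.105301; u=1/2·(-1.250318)+1/4·(-18.755109)+1/4·0.105301≈-5.287611; next y=3/10·(-1.749682)+1/4·(-5.287611)≈-1.846807
n=10: y≈-1.846807, sp=-3, e=sp−y≈-1.153193; I≈-19.908301, D=e−e_prev≈0.097125; u=1/2·(-1.153193)+1/4·(-19.908301)+1/4·0.097125≈-5.529390; next y=3/10·(-1.846807)+1/4·(-5.529390)≈-1.936390
n=11: y≈-1.936390, sp=-3, e=sp−y≈-1.063610; I≈-20.971911, D=e−e_prev≈0.089582; u=1/2·(-1.063610)+1/4·(-20.971911)+1/4·0.089582≈-5.752387; next y=3/10·(-1.936390)+1/4·(-5.752387)≈-2.019014
n=12: y≈-2.019014, sp=-3, e=sp−y≈-0.980986; I≈-21.952898, D=e−e_prev≈0.082624; u=1/2·(-0.980986)+1/4·(-21.952898)+1/4·0.082624≈-5.958062; next y=3/10·(-2.019014)+1/4·(-5.958062)≈-2.095220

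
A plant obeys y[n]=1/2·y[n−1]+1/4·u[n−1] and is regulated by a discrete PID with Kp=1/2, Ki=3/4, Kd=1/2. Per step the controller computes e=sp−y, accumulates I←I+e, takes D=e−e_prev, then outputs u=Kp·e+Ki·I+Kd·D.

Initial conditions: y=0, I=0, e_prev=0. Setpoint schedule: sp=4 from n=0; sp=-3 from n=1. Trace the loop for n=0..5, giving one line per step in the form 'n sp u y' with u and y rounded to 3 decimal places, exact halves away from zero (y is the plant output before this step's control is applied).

0 4 7.000 0.000
1 -3 -7.313 1.750
2 -3 -1.770 -0.953
3 -3 -4.716 -0.919
4 -3 -5.001 -1.638
5 -3 -5.627 -2.069

(exact arithmetic carried between steps; '≈' marks a value shown rounded to 6 d.p. or computed from one; I and e_prev carry over from the previous line; the table rounds u and y to 3 d.p., halves away from zero)
n=0: y=0, sp=4, e=sp−y=4; I=4, D=e−e_prev=4; u=1/2·4+3/4·4+1/2·4=7; next y=1/2·0+1/4·7=1.75
n=1: y=1.75, sp=-3, e=sp−y=-4.75; I=-0.75, D=e−e_prev=-8.75; u=1/2·(-4.75)+3/4·(-0.75)+1/2·(-8.75)=-7.3125; next y=1/2·1.75+1/4·(-7.3125)=-0.953125
n=2: y=-0.953125, sp=-3, e=sp−y=-2.046875; I=-2.796875, D=e−e_prev=2.703125; u=1/2·(-2.046875)+3/4·(-2.796875)+1/2·2.703125≈-1.769531; next y=1/2·(-0.953125)+1/4·(-1.769531)≈-0.918945
n=3: y≈-0.918945, sp=-3, e=sp−y≈-2.081055; I≈-4.877930, D=e−e_prev≈-0.034180; u=1/2·(-2.081055)+3/4·(-4.877930)+1/2·(-0.034180)≈-4.716064; next y=1/2·(-0.918945)+1/4·(-4.716064)≈-1.638489
n=4: y≈-1.638489, sp=-3, e=sp−y≈-1.361511; I≈-6.239441, D=e−e_prev≈0.719543; u=1/2·(-1.361511)+3/4·(-6.239441)+1/2·0.719543≈-5.000565; next y=1/2·(-1.638489)+1/4·(-5.000565)≈-2.069386
n=5: y≈-2.069386, sp=-3, e=sp−y≈-0.930614; I≈-7.170055, D=e−e_prev≈0.430897; u=1/2·(-0.930614)+3/4·(-7.170055)+1/2·0.430897≈-5.627400; next y=1/2·(-2.069386)+1/4·(-5.627400)≈-2.441543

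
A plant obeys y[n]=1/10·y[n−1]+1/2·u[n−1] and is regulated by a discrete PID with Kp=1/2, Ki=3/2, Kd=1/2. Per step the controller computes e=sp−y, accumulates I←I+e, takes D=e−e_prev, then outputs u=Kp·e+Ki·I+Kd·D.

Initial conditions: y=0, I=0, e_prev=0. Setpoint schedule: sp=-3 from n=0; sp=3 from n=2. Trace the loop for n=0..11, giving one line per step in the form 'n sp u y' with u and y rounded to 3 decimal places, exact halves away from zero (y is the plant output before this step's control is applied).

0 -3 -7.500 0.000
1 -3 -1.125 -3.750
2 3 6.094 -0.938
3 3 0.680 2.953
4 3 8.490 0.635
5 3 1.695 4.309
6 3 9.145 1.278
7 3 1.657 4.700
8 3 9.322 1.299
9 3 1.443 4.791
10 3 9.478 1.201
11 3 1.236 4.859

(exact arithmetic carried between steps; '≈' marks a value shown rounded to 6 d.p. or computed from one; I and e_prev carry over from the previous line; the table rounds u and y to 3 d.p., halves away from zero)
n=0: y=0, sp=-3, e=sp−y=-3; I=-3, D=e−e_prev=-3; u=1/2·(-3)+3/2·(-3)+1/2·(-3)=-7.5; next y=1/10·0+1/2·(-7.5)=-3.75
n=1: y=-3.75, sp=-3, e=sp−y=0.75; I=-2.25, D=e−e_prev=3.75; u=1/2·0.75+3/2·(-2.25)+1/2·3.75=-1.125; next y=1/10·(-3.75)+1/2·(-1.125)=-0.9375
n=2: y=-0.9375, sp=3, e=sp−y=3.9375; I=1.6875, D=e−e_prev=3.1875; u=1/2·3.9375+3/2·1.6875+1/2·3.1875=6.09375; next y=1/10·(-0.9375)+1/2·6.09375=2.953125
n=3: y=2.953125, sp=3, e=sp−y=0.046875; I=1.734375, D=e−e_prev=-3.890625; u=1/2·0.046875+3/2·1.734375+1/2·(-3.890625)≈0.679688; next y=1/10·2.953125+1/2·0.679688≈0.635156
n=4: y≈0.635156, sp=3, e=sp−y≈2.364844; I≈4.099219, D=e−e_prev≈2.317969; u=1/2·2.364844+3/2·4.099219+1/2·2.317969≈8.490234; next y=1/10·0.635156+1/2·8.490234≈4.308633
n=5: y≈4.308633, sp=3, e=sp−y≈-1.308633; I≈2.790586, D=e−e_prev≈-3.673477; u=1/2·(-1.308633)+3/2·2.790586+1/2·(-3.673477)≈1.694824; next y=1/10·4.308633+1/2·1.694824≈1.278275
n=6: y≈1.278275, sp=3, e=sp−y≈1.721725; I≈4.512311, D=e−e_prev≈3.030357; u=1/2·1.721725+3/2·4.512311+1/2·3.030357≈9.144507; next y=1/10·1.278275+1/2·9.144507≈4.700081
n=7: y≈4.700081, sp=3, e=sp−y≈-1.700081; I≈2.812230, D=e−e_prev≈-3.421806; u=1/2·(-1.700081)+3/2·2.812230+1/2·(-3.421806)≈1.657401; next y=1/10·4.700081+1/2·1.657401≈1.298709
n=8: y≈1.298709, sp=3, e=sp−y≈1.701291; I≈4.513521, D=e−e_prev≈3.401372; u=1/2·1.701291+3/2·4.513521+1/2·3.401372≈9.321613; next y=1/10·1.298709+1/2·9.321613≈4.790677
n=9: y≈4.790677, sp=3, e=sp−y≈-1.790677; I≈2.722843, D=e−e_prev≈-3.491969; u=1/2·(-1.790677)+3/2·2.722843+1/2·(-3.491969)≈1.442942; next y=1/10·4.790677+1/2·1.442942≈1.200539
n=10: y≈1.200539, sp=3, e=sp−y≈1.799461; I≈4.522305, D=e−e_prev≈3.590139; u=1/2·1.799461+3/2·4.522305+1/2·3.590139≈9.478257; next y=1/10·1.200539+1/2·9.478257≈4.859182
n=11: y≈4.859182, sp=3, e=sp−y≈-1.859182; I≈2.663122, D=e−e_prev≈-3.658644; u=1/2·(-1.859182)+3/2·2.663122+1/2·(-3.658644)≈1.235770; next y=1/10·4.859182+1/2·1.235770≈1.103803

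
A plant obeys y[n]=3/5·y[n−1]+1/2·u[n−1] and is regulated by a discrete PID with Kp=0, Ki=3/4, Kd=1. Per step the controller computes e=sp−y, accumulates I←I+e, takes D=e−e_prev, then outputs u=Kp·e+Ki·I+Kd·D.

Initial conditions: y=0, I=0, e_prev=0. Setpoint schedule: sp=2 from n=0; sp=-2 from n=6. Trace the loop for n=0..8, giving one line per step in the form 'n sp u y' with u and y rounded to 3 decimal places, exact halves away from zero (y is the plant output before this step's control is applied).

0 2 3.500 0.000
1 2 -0.063 1.750
2 2 3.155 1.019
3 2 1.112 2.189
4 2 2.699 1.869
5 2 1.425 2.471
6 -2 -4.843 2.195
7 -2 1.509 -1.105
8 -2 -4.556 0.091

(exact arithmetic carried between steps; '≈' marks a value shown rounded to 6 d.p. or computed from one; I and e_prev carry over from the previous line; the table rounds u and y to 3 d.p., halves away from zero)
n=0: y=0, sp=2, e=sp−y=2; I=2, D=e−e_prev=2; u=0·2+3/4·2+1·2=3.5; next y=3/5·0+1/2·3.5=1.75
n=1: y=1.75, sp=2, e=sp−y=0.25; I=2.25, D=e−e_prev=-1.75; u=0·0.25+3/4·2.25+1·(-1.75)=-0.0625; next y=3/5·1.75+1/2·(-0.0625)=1.01875
n=2: y=1.01875, sp=2, e=sp−y=0.98125; I=3.23125, D=e−e_prev=0.73125; u=0·0.98125+3/4·3.23125+1·0.73125≈3.154688; next y=3/5·1.01875+1/2·3.154688≈2.188594
n=3: y≈2.188594, sp=2, e=sp−y≈-0.188594; I≈3.042656, D=e−e_prev≈-1.169844; u=0·(-0.188594)+3/4·3.042656+1·(-1.169844)≈1.112148; next y=3/5·2.188594+1/2·1.112148≈1.869230
n=4: y≈1.869230, sp=2, e=sp−y≈0.130770; I≈3.173426, D=e−e_prev≈0.319363; u=0·0.130770+3/4·3.173426+1·0.319363≈2.699433; next y=3/5·1.869230+1/2·2.699433≈2.471255
n=5: y≈2.471255, sp=2, e=sp−y≈-0.471255; I≈2.702171, D=e−e_prev≈-0.602024; u=0·(-0.471255)+3/4·2.702171+1·(-0.602024)≈1.424604; next y=3/5·2.471255+1/2·1.424604≈2.195055
n=6: y≈2.195055, sp=-2, e=sp−y≈-4.195055; I≈-1.492884, D=e−e_prev≈-3.723800; u=0·(-4.195055)+3/4·(-1.492884)+1·(-3.723800)≈-4.843463; next y=3/5·2.195055+1/2·(-4.843463)≈-1.104699
n=7: y≈-1.104699, sp=-2, e=sp−y≈-0.895301; I≈-2.388185, D=e−e_prev≈3.299753; u=0·(-0.895301)+3/4·(-2.388185)+1·3.299753≈1.508615; next y=3/5·(-1.104699)+1/2·1.508615≈0.091488
n=8: y≈0.091488, sp=-2, e=sp−y≈-2.091488; I≈-4.479673, D=e−e_prev≈-1.196187; u=0·(-2.091488)+3/4·(-4.479673)+1·(-1.196187)≈-4.555942; next y=3/5·0.091488+1/2·(-4.555942)≈-2.223078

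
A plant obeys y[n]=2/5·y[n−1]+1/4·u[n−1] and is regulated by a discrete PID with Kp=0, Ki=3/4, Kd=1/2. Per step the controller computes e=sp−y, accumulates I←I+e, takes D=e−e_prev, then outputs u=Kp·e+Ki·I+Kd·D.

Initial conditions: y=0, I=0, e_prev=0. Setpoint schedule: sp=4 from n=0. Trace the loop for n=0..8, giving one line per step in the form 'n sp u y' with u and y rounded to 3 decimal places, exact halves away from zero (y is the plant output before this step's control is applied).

0 4 5.000 0.000
1 4 4.438 1.250
2 4 6.676 1.609
3 4 7.769 2.313
4 4 8.693 2.867
5 4 9.254 3.320
6 4 9.588 3.642
7 4 9.753 3.854
8 4 9.811 3.980

(exact arithmetic carried between steps; '≈' marks a value shown rounded to 6 d.p. or computed from one; I and e_prev carry over from the previous line; the table rounds u and y to 3 d.p., halves away from zero)
n=0: y=0, sp=4, e=sp−y=4; I=4, D=e−e_prev=4; u=0·4+3/4·4+1/2·4=5; next y=2/5·0+1/4·5=1.25
n=1: y=1.25, sp=4, e=sp−y=2.75; I=6.75, D=e−e_prev=-1.25; u=0·2.75+3/4·6.75+1/2·(-1.25)=4.4375; next y=2/5·1.25+1/4·4.4375=1.609375
n=2: y=1.609375, sp=4, e=sp−y=2.390625; I=9.140625, D=e−e_prev=-0.359375; u=0·2.390625+3/4·9.140625+1/2·(-0.359375)≈6.675781; next y=2/5·1.609375+1/4·6.675781≈2.312695
n=3: y≈2.312695, sp=4, e=sp−y≈1.687305; I≈10.827930, D=e−e_prev≈-0.703320; u=0·1.687305+3/4·10.827930+1/2·(-0.703320)≈7.769287; next y=2/5·2.312695+1/4·7.769287≈2.867400
n=4: y≈2.867400, sp=4, e=sp−y≈1.132600; I≈11.960530, D=e−e_prev≈-0.554705; u=0·1.132600+3/4·11.960530+1/2·(-0.554705)≈8.693045; next y=2/5·2.867400+1/4·8.693045≈3.320221
n=5: y≈3.320221, sp=4, e=sp−y≈0.679779; I≈12.640309, D=e−e_prev≈-0.452821; u=0·0.679779+3/4·12.640309+1/2·(-0.452821)≈9.253821; next y=2/5·3.320221+1/4·9.253821≈3.641544
n=6: y≈3.641544, sp=4, e=sp−y≈0.358456; I≈12.998765, D=e−e_prev≈-0.321322; u=0·0.358456+3/4·12.998765+1/2·(-0.321322)≈9.588412; next y=2/5·3.641544+1/4·9.588412≈3.853721
n=7: y≈3.853721, sp=4, e=sp−y≈0.146279; I≈13.145044, D=e−e_prev≈-0.212177; u=0·0.146279+3/4·13.145044+1/2·(-0.212177)≈9.752695; next y=2/5·3.853721+1/4·9.752695≈3.979662
n=8: y≈3.979662, sp=4, e=sp−y≈0.020338; I≈13.165382, D=e−e_prev≈-0.125941; u=0·0.020338+3/4·13.165382+1/2·(-0.125941)≈9.811066; next y=2/5·3.979662+1/4·9.811066≈4.044631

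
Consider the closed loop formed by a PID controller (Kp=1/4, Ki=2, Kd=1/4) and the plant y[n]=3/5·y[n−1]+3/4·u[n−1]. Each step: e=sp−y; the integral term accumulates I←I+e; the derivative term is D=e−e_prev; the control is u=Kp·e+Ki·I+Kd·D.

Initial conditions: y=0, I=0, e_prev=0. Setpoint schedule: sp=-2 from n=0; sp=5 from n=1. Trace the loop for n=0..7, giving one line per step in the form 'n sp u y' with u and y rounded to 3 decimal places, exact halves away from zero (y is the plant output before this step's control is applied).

(exact arithmetic carried between steps; '≈' marks a value shown rounded to 6 d.p. or computed from one; I and e_prev carry over from the previous line; the table rounds u and y to 3 d.p., halves away from zero)
n=0: y=0, sp=-2, e=sp−y=-2; I=-2, D=e−e_prev=-2; u=1/4·(-2)+2·(-2)+1/4·(-2)=-5; next y=3/5·0+3/4·(-5)=-3.75
n=1: y=-3.75, sp=5, e=sp−y=8.75; I=6.75, D=e−e_prev=10.75; u=1/4·8.75+2·6.75+1/4·10.75=18.375; next y=3/5·(-3.75)+3/4·18.375=11.53125
n=2: y=11.53125, sp=5, e=sp−y=-6.53125; I=0.21875, D=e−e_prev=-15.28125; u=1/4·(-6.53125)+2·0.21875+1/4·(-15.28125)=-5.015625; next y=3/5·11.53125+3/4·(-5.015625)≈3.157031
n=3: y≈3.157031, sp=5, e=sp−y≈1.842969; I≈2.061719, D=e−e_prev≈8.374219; u=1/4·1.842969+2·2.061719+1/4·8.374219≈6.677734; next y=3/5·3.157031+3/4·6.677734≈6.902520
n=4: y≈6.902520, sp=5, e=sp−y≈-1.902520; I≈0.159199, D=e−e_prev≈-3.745488; u=1/4·(-1.902520)+2·0.159199+1/4·(-3.745488)≈-1.093604; next y=3/5·6.902520+3/4·(-1.093604)≈3.321309
n=5: y≈3.321309, sp=5, e=sp−y≈1.678691; I≈1.837890, D=e−e_prev≈3.581210; u=1/4·1.678691+2·1.837890+1/4·3.581210≈4.990756; next y=3/5·3.321309+3/4·4.990756≈5.735852
n=6: y≈5.735852, sp=5, e=sp−y≈-0.735852; I≈1.102038, D=e−e_prev≈-2.414543; u=1/4·(-0.735852)+2·1.102038+1/4·(-2.414543)≈1.416477; next y=3/5·5.735852+3/4·1.416477≈4.503869
n=7: y≈4.503869, sp=5, e=sp−y≈0.496131; I≈1.598169, D=e−e_prev≈1.231983; u=1/4·0.496131+2·1.598169+1/4·1.231983≈3.628366; next y=3/5·4.503869+3/4·3.628366≈5.423596

0 -2 -5.000 0.000
1 5 18.375 -3.750
2 5 -5.016 11.531
3 5 6.678 3.157
4 5 -1.094 6.903
5 5 4.991 3.321
6 5 1.416 5.736
7 5 3.628 4.504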